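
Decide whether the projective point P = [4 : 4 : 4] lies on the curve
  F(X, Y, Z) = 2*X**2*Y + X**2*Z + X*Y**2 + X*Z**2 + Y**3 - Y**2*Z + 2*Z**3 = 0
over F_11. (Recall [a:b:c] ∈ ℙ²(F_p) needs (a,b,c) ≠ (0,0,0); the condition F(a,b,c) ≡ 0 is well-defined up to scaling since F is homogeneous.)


F(4,4,4) ≡ 8 (mod 11); P is NOT on the curve.

Evaluate F(4, 4, 4) term-by-term (mod 11).
  2*X**2*Y ↦ 2·16·4·1 = 128
  X**2*Z ↦ 1·16·1·4 = 64
  X*Y**2 ↦ 1·4·16·1 = 64
  X*Z**2 ↦ 1·4·1·16 = 64
  Y**3 ↦ 1·1·64·1 = 64
  -Y**2*Z ↦ -1·1·16·4 = -64
  2*Z**3 ↦ 2·1·1·64 = 128
Sum: F(4, 4, 4) = (128) + (64) + (64) + (64) + (64) + (-64) + (128) = 448.
Reducing mod 11: 448 ≡ 8 (mod 11).
Since F(a, b, c) ≡ 8 ≠ 0 (mod 11), P does NOT lie on the curve.


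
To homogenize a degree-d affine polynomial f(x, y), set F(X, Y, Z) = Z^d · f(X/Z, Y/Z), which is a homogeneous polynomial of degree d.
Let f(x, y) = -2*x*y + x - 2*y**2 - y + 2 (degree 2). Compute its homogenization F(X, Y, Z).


F(X, Y, Z) = -2*X*Y + X*Z - 2*Y**2 - Y*Z + 2*Z**2

deg(f) = 2.
Substitute x = X/Z, y = Y/Z into f, then multiply by Z^2.
  monomial -2·x^1·y^1 ↦ -2·X^1·Y^1·Z^0.
  monomial 1·x^1·y^0 ↦ 1·X^1·Y^0·Z^1.
  monomial -2·x^0·y^2 ↦ -2·X^0·Y^2·Z^0.
  monomial -1·x^0·y^1 ↦ -1·X^0·Y^1·Z^1.
  monomial 2·x^0·y^0 ↦ 2·X^0·Y^0·Z^2.
Collecting: F(X, Y, Z) = -2*X*Y + X*Z - 2*Y**2 - Y*Z + 2*Z**2.


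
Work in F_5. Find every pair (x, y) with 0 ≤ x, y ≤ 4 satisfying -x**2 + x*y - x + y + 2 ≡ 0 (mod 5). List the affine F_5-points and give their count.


Affine F_5-points: {(0, 3), (1, 0), (2, 3), (3, 0)}; count = 4.

For each of the 25 pairs (x, y) ∈ F_5², evaluate f(x, y) mod 5. Record the zeros.
  x = 0: [0↦2, 1↦3, 2↦4, 3↦0, 4↦1]  zeros at y ∈ {3}
  x = 1: [0↦0, 1↦2, 2↦4, 3↦1, 4↦3]  zeros at y ∈ {0}
  x = 2: [0↦1, 1↦4, 2↦2, 3↦0, 4↦3]  zeros at y ∈ {3}
  x = 3: [0↦0, 1↦4, 2↦3, 3↦2, 4↦1]  zeros at y ∈ {0}
  x = 4: [0↦2, 1↦2, 2↦2, 3↦2, 4↦2]  zeros at y ∈ ∅
Collecting zeros: affine points = {(0, 3), (1, 0), (2, 3), (3, 0)}.
Total count |C(F_5)_aff| = 4.


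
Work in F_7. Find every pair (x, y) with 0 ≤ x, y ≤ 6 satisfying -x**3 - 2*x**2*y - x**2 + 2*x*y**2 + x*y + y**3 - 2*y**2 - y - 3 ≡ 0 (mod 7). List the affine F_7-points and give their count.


Affine F_7-points: {(2, 6), (4, 1), (4, 6)}; count = 3.

For each of the 49 pairs (x, y) ∈ F_7², evaluate f(x, y) mod 7. Record the zeros.
  x = 0: [0↦4, 1↦2, 2↦2, 3↦3, 4↦4, 5↦4, 6↦2]  zeros at y ∈ ∅
  x = 1: [0↦2, 1↦1, 2↦6, 3↦2, 4↦2, 5↦5, 6↦3]  zeros at y ∈ ∅
  x = 2: [0↦6, 1↦2, 2↦1, 3↦2, 4↦4, 5↦6, 6↦0]  zeros at y ∈ {6}
  x = 3: [0↦3, 1↦6, 2↦2, 3↦4, 4↦4, 5↦1, 6↦1]  zeros at y ∈ ∅
  x = 4: [0↦1, 1↦0, 2↦3, 3↦2, 4↦3, 5↦5, 6↦0]  zeros at y ∈ {1, 6}
  x = 5: [0↦1, 1↦6, 2↦5, 3↦4, 4↦2, 5↦5, 6↦5]  zeros at y ∈ ∅
  x = 6: [0↦4, 1↦4, 2↦2, 3↦4, 4↦2, 5↦2, 6↦3]  zeros at y ∈ ∅
Collecting zeros: affine points = {(2, 6), (4, 1), (4, 6)}.
Total count |C(F_7)_aff| = 3.


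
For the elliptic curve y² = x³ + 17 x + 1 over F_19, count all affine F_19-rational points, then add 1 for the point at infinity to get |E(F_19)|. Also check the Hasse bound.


Affine points = {(0, 1), (0, 18), (1, 0), (2, 9), (2, 10), (4, 0), (7, 8), (7, 11), (9, 3), (9, 16), (13, 5), (13, 14), (14, 0), (17, 4), (17, 15)}; affine count = 15; |E(F_19)| = 16.

Discriminant check: Δ ∝ 4a³ + 27b² = 4·17³ + 27·1² = 4·4913 + 27·1 ≡ 14 (mod 19). Nonzero ⇒ E is nonsingular.
For each x ∈ F_19, compute rhs = x³ + 17·x + 1 mod 19, then count y ∈ F_19 with y² ≡ rhs.
  x = 0: rhs = 1, matching y values: 1, 18 (2 points).
  x = 1: rhs = 0, matching y values: 0 (1 points).
  x = 2: rhs = 5, matching y values: 9, 10 (2 points).
  x = 3: rhs = 3, matching y values: none (0 points).
  x = 4: rhs = 0, matching y values: 0 (1 points).
  x = 5: rhs = 2, matching y values: none (0 points).
  x = 6: rhs = 15, matching y values: none (0 points).
  x = 7: rhs = 7, matching y values: 8, 11 (2 points).
  x = 8: rhs = 3, matching y values: none (0 points).
  x = 9: rhs = 9, matching y values: 3, 16 (2 points).
  x = 10: rhs = 12, matching y values: none (0 points).
  x = 11: rhs = 18, matching y values: none (0 points).
  x = 12: rhs = 14, matching y values: none (0 points).
  x = 13: rhs = 6, matching y values: 5, 14 (2 points).
  x = 14: rhs = 0, matching y values: 0 (1 points).
  x = 15: rhs = 2, matching y values: none (0 points).
  x = 16: rhs = 18, matching y values: none (0 points).
  x = 17: rhs = 16, matching y values: 4, 15 (2 points).
  x = 18: rhs = 2, matching y values: none (0 points).
Total affine count: 15.
Full point count |E(F_19)| = 15 + 1 = 16.
Hasse bound: |16 − (19+1)| = |-4| = 4 ≤ 2√19 ≈ 8.7178 ✓.


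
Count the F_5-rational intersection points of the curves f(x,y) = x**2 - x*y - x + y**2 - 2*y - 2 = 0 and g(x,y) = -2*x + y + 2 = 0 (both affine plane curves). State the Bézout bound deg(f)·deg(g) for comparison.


Common zeros: {(3, 4), (4, 1)}; count = 2; Bézout bound = 2.

deg(f) = 2, deg(g) = 1, so Bézout bound = 2.
Scan x ∈ F_5. For each x, list the y ∈ F_5 with f(x, y) ≡ 0 and those with g(x, y) ≡ 0 (mod 5); the common zeros in that column are the intersection.
  x = 0: f ≡ 0 at y ∈ ∅; g ≡ 0 at y ∈ {3}; common: ∅.
  x = 1: f ≡ 0 at y ∈ ∅; g ≡ 0 at y ∈ {0}; common: ∅.
  x = 2: f ≡ 0 at y ∈ {0, 4}; g ≡ 0 at y ∈ {2}; common: ∅.
  x = 3: f ≡ 0 at y ∈ {1, 4}; g ≡ 0 at y ∈ {4}; common: {4}.
  x = 4: f ≡ 0 at y ∈ {0, 1}; g ≡ 0 at y ∈ {1}; common: {1}.
Collecting: common zeros = {(3, 4), (4, 1)}, so the count is 2.
Comparison with the Bézout bound: 2 ≤ 2 = deg(f)·deg(g), as expected for curves with no common component (the bound is attained).


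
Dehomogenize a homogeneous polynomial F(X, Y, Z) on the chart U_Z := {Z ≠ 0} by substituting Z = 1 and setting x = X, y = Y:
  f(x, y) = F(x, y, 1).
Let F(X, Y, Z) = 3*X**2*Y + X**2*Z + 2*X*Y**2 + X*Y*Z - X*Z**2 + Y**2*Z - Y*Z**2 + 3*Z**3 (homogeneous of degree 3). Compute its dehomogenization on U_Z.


f(x, y) = 3*x**2*y + x**2 + 2*x*y**2 + x*y - x + y**2 - y + 3

On U_Z we set Z = 1. Each monomial c·X^i·Y^j·Z^k in F becomes c·x^i·y^j·1^k = c·x^i·y^j.
Substituting Z = 1: F(X, Y, 1) = 3*x**2*y + x**2 + 2*x*y**2 + x*y - x + y**2 - y + 3.
Note: deg(f) ≤ deg(F) = 3; strict inequality happens when F is divisible by Z (lost terms).


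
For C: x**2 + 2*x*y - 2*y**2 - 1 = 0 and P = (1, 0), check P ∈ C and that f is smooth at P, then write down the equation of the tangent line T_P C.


Tangent line at P: 2*x + 2*y - 2 = 0.

Step 1: f(1, 0) = 0, so P lies on C.
Step 2: partial derivatives
  f_x(x, y) = 2*x + 2*y, f_y(x, y) = 2*x - 4*y.
  f_x(P) = 2, f_y(P) = 2 (gradient nonzero, so P is smooth).
Step 3: tangent line at P: 2·(x − 1) + 2·(y − 0) = 0.
Expanding: 2*x + 2*y - 2 = 0.


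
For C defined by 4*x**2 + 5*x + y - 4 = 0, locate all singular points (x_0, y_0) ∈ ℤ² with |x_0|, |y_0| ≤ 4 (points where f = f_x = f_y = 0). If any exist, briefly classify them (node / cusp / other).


No singular points in the scanned grid; C is smooth there.

Compute partial derivatives:
  f_x = 8*x + 5.
  f_y = 1.
f_y = 1 is a nonzero constant, so f_y never vanishes: no point (x, y) can satisfy f = f_x = f_y = 0. In particular no (x, y) ∈ {−4, ..., 4}² is singular; the curve is smooth.


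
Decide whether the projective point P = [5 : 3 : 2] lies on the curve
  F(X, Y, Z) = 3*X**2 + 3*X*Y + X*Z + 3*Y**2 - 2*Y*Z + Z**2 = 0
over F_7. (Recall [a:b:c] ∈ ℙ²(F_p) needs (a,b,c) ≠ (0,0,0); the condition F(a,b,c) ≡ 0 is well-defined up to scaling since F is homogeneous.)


F(5,3,2) ≡ 2 (mod 7); P is NOT on the curve.

Evaluate F(5, 3, 2) term-by-term (mod 7).
  3*X**2 ↦ 3·25·1·1 = 75
  3*X*Y ↦ 3·5·3·1 = 45
  X*Z ↦ 1·5·1·2 = 10
  3*Y**2 ↦ 3·1·9·1 = 27
  -2*Y*Z ↦ -2·1·3·2 = -12
  Z**2 ↦ 1·1·1·4 = 4
Sum: F(5, 3, 2) = (75) + (45) + (10) + (27) + (-12) + (4) = 149.
Reducing mod 7: 149 ≡ 2 (mod 7).
Since F(a, b, c) ≡ 2 ≠ 0 (mod 7), P does NOT lie on the curve.


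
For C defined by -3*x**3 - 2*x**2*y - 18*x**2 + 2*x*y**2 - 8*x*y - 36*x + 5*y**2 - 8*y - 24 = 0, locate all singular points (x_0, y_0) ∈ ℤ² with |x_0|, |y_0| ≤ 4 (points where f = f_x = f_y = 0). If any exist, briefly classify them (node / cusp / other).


Singular points: {(-2, 0)}; classification: cusp.

Compute partial derivatives:
  f_x = -9*x**2 - 4*x*y - 36*x + 2*y**2 - 8*y - 36.
  f_y = -2*x**2 + 4*x*y - 8*x + 10*y - 8.
Scan x_0 ∈ {−4, ..., 4}. For each x_0, f_y(x_0, y) is a polynomial in y; find its integer roots y ∈ {−4, ..., 4}, then test f_x and f at those candidates.
  x = -4: f_y(-4, y) = -6*y - 8; no integer root y with |y| ≤ 4.
  x = -3: f_y(-3, y) = -2*y - 2; vanishes at y ∈ {-1}. (-3, -1): f_x = -11 ≠ 0.
  x = -2: f_y(-2, y) = 2*y; vanishes at y ∈ {0}. (-2, 0): f_x = 0, f = 0 — SINGULAR.
  x = -1: f_y(-1, y) = 6*y - 2; no integer root y with |y| ≤ 4.
  x = 0: f_y(0, y) = 10*y - 8; no integer root y with |y| ≤ 4.
  x = 1: f_y(1, y) = 14*y - 18; no integer root y with |y| ≤ 4.
  x = 2: f_y(2, y) = 18*y - 32; no integer root y with |y| ≤ 4.
  x = 3: f_y(3, y) = 22*y - 50; no integer root y with |y| ≤ 4.
  x = 4: f_y(4, y) = 26*y - 72; no integer root y with |y| ≤ 4.
Only singular point on the grid: (-2, 0).
Classify: substitute x = -2 + u, y = 0 + v and expand: f = -3*u**3 - 2*u**2*v + 2*u*v**2 + v**2.
No constant or linear terms (consistent with a singular point). Quadratic part: v**2. Cubic part: -3*u**3 - 2*u**2*v + 2*u*v**2.
The quadratic part v**2 is a perfect square, so there is a single (double) tangent line v = 0, i.e. y = 0. Restricting the cubic part to that line (v = 0) leaves -3*u**3 ≠ 0, so f is not divisible by v and the branch is v² ≈ 3*u**3 to lowest order — this is a cusp.
Classification: cusp.


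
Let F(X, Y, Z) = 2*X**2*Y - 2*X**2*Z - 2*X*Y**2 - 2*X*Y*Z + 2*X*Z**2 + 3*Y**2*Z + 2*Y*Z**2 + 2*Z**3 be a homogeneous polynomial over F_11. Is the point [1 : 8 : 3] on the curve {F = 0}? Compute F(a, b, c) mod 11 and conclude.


F(1,8,3) ≡ 10 (mod 11); P is NOT on the curve.

Evaluate F(1, 8, 3) term-by-term (mod 11).
  2*X**2*Y ↦ 2·1·8·1 = 16
  -2*X**2*Z ↦ -2·1·1·3 = -6
  -2*X*Y**2 ↦ -2·1·64·1 = -128
  -2*X*Y*Z ↦ -2·1·8·3 = -48
  2*X*Z**2 ↦ 2·1·1·9 = 18
  3*Y**2*Z ↦ 3·1·64·3 = 576
  2*Y*Z**2 ↦ 2·1·8·9 = 144
  2*Z**3 ↦ 2·1·1·27 = 54
Sum: F(1, 8, 3) = (16) + (-6) + (-128) + (-48) + (18) + (576) + (144) + (54) = 626.
Reducing mod 11: 626 ≡ 10 (mod 11).
Since F(a, b, c) ≡ 10 ≠ 0 (mod 11), P does NOT lie on the curve.


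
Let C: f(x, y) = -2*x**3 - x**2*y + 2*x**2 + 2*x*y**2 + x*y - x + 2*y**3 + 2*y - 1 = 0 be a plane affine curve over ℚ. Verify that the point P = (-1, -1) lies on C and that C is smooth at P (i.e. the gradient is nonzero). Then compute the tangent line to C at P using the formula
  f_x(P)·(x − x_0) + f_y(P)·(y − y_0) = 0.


Tangent line at P: -12*x + 10*y - 2 = 0.

Step 1: f(-1, -1) = 0, so P lies on C.
Step 2: partial derivatives
  f_x(x, y) = -6*x**2 - 2*x*y + 4*x + 2*y**2 + y - 1, f_y(x, y) = -x**2 + 4*x*y + x + 6*y**2 + 2.
  f_x(P) = -12, f_y(P) = 10 (gradient nonzero, so P is smooth).
Step 3: tangent line at P: -12·(x − -1) + 10·(y − -1) = 0.
Expanding: -12*x + 10*y - 2 = 0.


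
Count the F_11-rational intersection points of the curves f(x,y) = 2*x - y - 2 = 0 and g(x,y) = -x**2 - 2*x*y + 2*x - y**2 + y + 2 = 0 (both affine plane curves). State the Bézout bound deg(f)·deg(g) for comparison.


Common zeros: ∅; count = 0; Bézout bound = 2.

deg(f) = 1, deg(g) = 2, so Bézout bound = 2.
Scan x ∈ F_11. For each x, list the y ∈ F_11 with f(x, y) ≡ 0 and those with g(x, y) ≡ 0 (mod 11); the common zeros in that column are the intersection.
  x = 0: f ≡ 0 at y ∈ {9}; g ≡ 0 at y ∈ {2, 10}; common: ∅.
  x = 1: f ≡ 0 at y ∈ {0}; g ≡ 0 at y ∈ ∅; common: ∅.
  x = 2: f ≡ 0 at y ∈ {2}; g ≡ 0 at y ∈ ∅; common: ∅.
  x = 3: f ≡ 0 at y ∈ {4}; g ≡ 0 at y ∈ ∅; common: ∅.
  x = 4: f ≡ 0 at y ∈ {6}; g ≡ 0 at y ∈ {5, 10}; common: ∅.
  x = 5: f ≡ 0 at y ∈ {8}; g ≡ 0 at y ∈ ∅; common: ∅.
  x = 6: f ≡ 0 at y ∈ {10}; g ≡ 0 at y ∈ {0}; common: ∅.
  x = 7: f ≡ 0 at y ∈ {1}; g ≡ 0 at y ∈ {0, 9}; common: ∅.
  x = 8: f ≡ 0 at y ∈ {3}; g ≡ 0 at y ∈ ∅; common: ∅.
  x = 9: f ≡ 0 at y ∈ {5}; g ≡ 0 at y ∈ {2, 3}; common: ∅.
  x = 10: f ≡ 0 at y ∈ {7}; g ≡ 0 at y ∈ {5, 9}; common: ∅.
Collecting: common zeros = ∅, so the count is 0.
Comparison with the Bézout bound: 0 ≤ 2 = deg(f)·deg(g), as expected for curves with no common component (the affine F_11-count falls short of the bound because intersections may lie at infinity, over extension fields, or carry multiplicity).


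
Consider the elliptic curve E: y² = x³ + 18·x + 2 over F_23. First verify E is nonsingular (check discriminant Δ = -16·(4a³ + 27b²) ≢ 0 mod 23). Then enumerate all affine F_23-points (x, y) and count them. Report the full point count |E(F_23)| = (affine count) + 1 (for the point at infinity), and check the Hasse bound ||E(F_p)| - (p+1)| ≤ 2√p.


Affine points = {(0, 5), (0, 18), (2, 0), (4, 0), (6, 2), (6, 21), (10, 3), (10, 20), (11, 6), (11, 17), (13, 8), (13, 15), (14, 10), (14, 13), (15, 6), (15, 17), (16, 4), (16, 19), (17, 0), (19, 2), (19, 21), (20, 6), (20, 17), (21, 2), (21, 21), (22, 11), (22, 12)}; affine count = 27; |E(F_23)| = 28.

Discriminant check: Δ ∝ 4a³ + 27b² = 4·18³ + 27·2² = 4·5832 + 27·4 ≡ 22 (mod 23). Nonzero ⇒ E is nonsingular.
For each x ∈ F_23, compute rhs = x³ + 18·x + 2 mod 23, then count y ∈ F_23 with y² ≡ rhs.
  x = 0: rhs = 2, matching y values: 5, 18 (2 points).
  x = 1: rhs = 21, matching y values: none (0 points).
  x = 2: rhs = 0, matching y values: 0 (1 points).
  x = 3: rhs = 14, matching y values: none (0 points).
  x = 4: rhs = 0, matching y values: 0 (1 points).
  x = 5: rhs = 10, matching y values: none (0 points).
  x = 6: rhs = 4, matching y values: 2, 21 (2 points).
  x = 7: rhs = 11, matching y values: none (0 points).
  x = 8: rhs = 14, matching y values: none (0 points).
  x = 9: rhs = 19, matching y values: none (0 points).
  x = 10: rhs = 9, matching y values: 3, 20 (2 points).
  x = 11: rhs = 13, matching y values: 6, 17 (2 points).
  x = 12: rhs = 14, matching y values: none (0 points).
  x = 13: rhs = 18, matching y values: 8, 15 (2 points).
  x = 14: rhs = 8, matching y values: 10, 13 (2 points).
  x = 15: rhs = 13, matching y values: 6, 17 (2 points).
  x = 16: rhs = 16, matching y values: 4, 19 (2 points).
  x = 17: rhs = 0, matching y values: 0 (1 points).
  x = 18: rhs = 17, matching y values: none (0 points).
  x = 19: rhs = 4, matching y values: 2, 21 (2 points).
  x = 20: rhs = 13, matching y values: 6, 17 (2 points).
  x = 21: rhs = 4, matching y values: 2, 21 (2 points).
  x = 22: rhs = 6, matching y values: 11, 12 (2 points).
Total affine count: 27.
Full point count |E(F_23)| = 27 + 1 = 28.
Hasse bound: |28 − (23+1)| = |4| = 4 ≤ 2√23 ≈ 9.5917 ✓.


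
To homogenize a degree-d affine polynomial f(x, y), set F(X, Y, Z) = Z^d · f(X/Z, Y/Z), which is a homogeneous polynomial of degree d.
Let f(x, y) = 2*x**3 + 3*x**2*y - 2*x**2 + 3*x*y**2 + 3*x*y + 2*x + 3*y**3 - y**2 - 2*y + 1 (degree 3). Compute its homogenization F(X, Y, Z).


F(X, Y, Z) = 2*X**3 + 3*X**2*Y - 2*X**2*Z + 3*X*Y**2 + 3*X*Y*Z + 2*X*Z**2 + 3*Y**3 - Y**2*Z - 2*Y*Z**2 + Z**3

deg(f) = 3.
Substitute x = X/Z, y = Y/Z into f, then multiply by Z^3.
  monomial 2·x^3·y^0 ↦ 2·X^3·Y^0·Z^0.
  monomial 3·x^2·y^1 ↦ 3·X^2·Y^1·Z^0.
  monomial -2·x^2·y^0 ↦ -2·X^2·Y^0·Z^1.
  monomial 3·x^1·y^2 ↦ 3·X^1·Y^2·Z^0.
  monomial 3·x^1·y^1 ↦ 3·X^1·Y^1·Z^1.
  monomial 2·x^1·y^0 ↦ 2·X^1·Y^0·Z^2.
  monomial 3·x^0·y^3 ↦ 3·X^0·Y^3·Z^0.
  monomial -1·x^0·y^2 ↦ -1·X^0·Y^2·Z^1.
  monomial -2·x^0·y^1 ↦ -2·X^0·Y^1·Z^2.
  monomial 1·x^0·y^0 ↦ 1·X^0·Y^0·Z^3.
Collecting: F(X, Y, Z) = 2*X**3 + 3*X**2*Y - 2*X**2*Z + 3*X*Y**2 + 3*X*Y*Z + 2*X*Z**2 + 3*Y**3 - Y**2*Z - 2*Y*Z**2 + Z**3.


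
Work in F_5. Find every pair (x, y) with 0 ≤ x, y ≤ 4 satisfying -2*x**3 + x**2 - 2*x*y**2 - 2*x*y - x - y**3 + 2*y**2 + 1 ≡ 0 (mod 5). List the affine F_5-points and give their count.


Affine F_5-points: {(2, 1), (2, 3), (2, 4), (4, 0), (4, 1), (4, 3)}; count = 6.

For each of the 25 pairs (x, y) ∈ F_5², evaluate f(x, y) mod 5. Record the zeros.
  x = 0: [0↦1, 1↦2, 2↦1, 3↦2, 4↦4]  zeros at y ∈ ∅
  x = 1: [0↦4, 1↦1, 2↦2, 3↦1, 4↦2]  zeros at y ∈ ∅
  x = 2: [0↦2, 1↦0, 2↦3, 3↦0, 4↦0]  zeros at y ∈ {1, 3, 4}
  x = 3: [0↦3, 1↦2, 2↦2, 3↦2, 4↦1]  zeros at y ∈ ∅
  x = 4: [0↦0, 1↦0, 2↦2, 3↦0, 4↦3]  zeros at y ∈ {0, 1, 3}
Collecting zeros: affine points = {(2, 1), (2, 3), (2, 4), (4, 0), (4, 1), (4, 3)}.
Total count |C(F_5)_aff| = 6.


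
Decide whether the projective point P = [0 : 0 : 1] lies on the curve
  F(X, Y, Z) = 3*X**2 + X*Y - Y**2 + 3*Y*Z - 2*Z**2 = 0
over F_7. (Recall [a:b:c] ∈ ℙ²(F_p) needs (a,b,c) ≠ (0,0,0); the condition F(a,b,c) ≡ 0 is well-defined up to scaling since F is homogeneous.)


F(0,0,1) ≡ 5 (mod 7); P is NOT on the curve.

Evaluate F(0, 0, 1) term-by-term (mod 7).
  3*X**2 ↦ 3·0·1·1 = 0
  X*Y ↦ 1·0·0·1 = 0
  -Y**2 ↦ -1·1·0·1 = 0
  3*Y*Z ↦ 3·1·0·1 = 0
  -2*Z**2 ↦ -2·1·1·1 = -2
Sum: F(0, 0, 1) = (0) + (0) + (0) + (0) + (-2) = -2.
Reducing mod 7: -2 ≡ 5 (mod 7).
Since F(a, b, c) ≡ 5 ≠ 0 (mod 7), P does NOT lie on the curve.


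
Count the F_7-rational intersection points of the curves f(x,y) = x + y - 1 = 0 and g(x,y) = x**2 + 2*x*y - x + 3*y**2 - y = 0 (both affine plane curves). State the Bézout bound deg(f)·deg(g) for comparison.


Common zeros: {(1, 0)}; count = 1; Bézout bound = 2.

deg(f) = 1, deg(g) = 2, so Bézout bound = 2.
Scan x ∈ F_7. For each x, list the y ∈ F_7 with f(x, y) ≡ 0 and those with g(x, y) ≡ 0 (mod 7); the common zeros in that column are the intersection.
  x = 0: f ≡ 0 at y ∈ {1}; g ≡ 0 at y ∈ {0, 5}; common: ∅.
  x = 1: f ≡ 0 at y ∈ {0}; g ≡ 0 at y ∈ {0, 2}; common: {0}.
  x = 2: f ≡ 0 at y ∈ {6}; g ≡ 0 at y ∈ ∅; common: ∅.
  x = 3: f ≡ 0 at y ∈ {5}; g ≡ 0 at y ∈ {1, 2}; common: ∅.
  x = 4: f ≡ 0 at y ∈ {4}; g ≡ 0 at y ∈ ∅; common: ∅.
  x = 5: f ≡ 0 at y ∈ {3}; g ≡ 0 at y ∈ {5, 6}; common: ∅.
  x = 6: f ≡ 0 at y ∈ {2}; g ≡ 0 at y ∈ ∅; common: ∅.
Collecting: common zeros = {(1, 0)}, so the count is 1.
Comparison with the Bézout bound: 1 ≤ 2 = deg(f)·deg(g), as expected for curves with no common component (the affine F_7-count falls short of the bound because intersections may lie at infinity, over extension fields, or carry multiplicity).


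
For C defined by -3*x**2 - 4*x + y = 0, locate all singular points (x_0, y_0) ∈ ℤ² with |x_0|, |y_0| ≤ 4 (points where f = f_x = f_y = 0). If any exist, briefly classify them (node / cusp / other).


No singular points in the scanned grid; C is smooth there.

Compute partial derivatives:
  f_x = -6*x - 4.
  f_y = 1.
f_y = 1 is a nonzero constant, so f_y never vanishes: no point (x, y) can satisfy f = f_x = f_y = 0. In particular no (x, y) ∈ {−4, ..., 4}² is singular; the curve is smooth.


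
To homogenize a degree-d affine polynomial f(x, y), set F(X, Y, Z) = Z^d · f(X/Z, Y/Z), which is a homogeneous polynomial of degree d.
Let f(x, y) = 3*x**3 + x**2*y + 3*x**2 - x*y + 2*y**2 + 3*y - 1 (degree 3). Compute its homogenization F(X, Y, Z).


F(X, Y, Z) = 3*X**3 + X**2*Y + 3*X**2*Z - X*Y*Z + 2*Y**2*Z + 3*Y*Z**2 - Z**3

deg(f) = 3.
Substitute x = X/Z, y = Y/Z into f, then multiply by Z^3.
  monomial 3·x^3·y^0 ↦ 3·X^3·Y^0·Z^0.
  monomial 1·x^2·y^1 ↦ 1·X^2·Y^1·Z^0.
  monomial 3·x^2·y^0 ↦ 3·X^2·Y^0·Z^1.
  monomial -1·x^1·y^1 ↦ -1·X^1·Y^1·Z^1.
  monomial 2·x^0·y^2 ↦ 2·X^0·Y^2·Z^1.
  monomial 3·x^0·y^1 ↦ 3·X^0·Y^1·Z^2.
  monomial -1·x^0·y^0 ↦ -1·X^0·Y^0·Z^3.
Collecting: F(X, Y, Z) = 3*X**3 + X**2*Y + 3*X**2*Z - X*Y*Z + 2*Y**2*Z + 3*Y*Z**2 - Z**3.


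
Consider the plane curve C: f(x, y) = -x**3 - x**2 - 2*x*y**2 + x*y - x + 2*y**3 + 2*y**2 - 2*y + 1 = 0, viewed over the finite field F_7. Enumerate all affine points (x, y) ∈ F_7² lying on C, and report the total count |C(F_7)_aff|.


Affine F_7-points: {(0, 2), (1, 3), (4, 3), (5, 0), (6, 2), (6, 4), (6, 6)}; count = 7.

For each of the 49 pairs (x, y) ∈ F_7², evaluate f(x, y) mod 7. Record the zeros.
  x = 0: [0↦1, 1↦3, 2↦0, 3↦4, 4↦6, 5↦4, 6↦3]  zeros at y ∈ {2}
  x = 1: [0↦5, 1↦6, 2↦5, 3↦0, 4↦3, 5↦5, 6↦4]  zeros at y ∈ {3}
  x = 2: [0↦1, 1↦1, 2↦2, 3↦2, 4↦6, 5↦5, 6↦4]  zeros at y ∈ ∅
  x = 3: [0↦4, 1↦3, 2↦6, 3↦4, 4↦2, 5↦5, 6↦4]  zeros at y ∈ ∅
  x = 4: [0↦1, 1↦6, 2↦4, 3↦0, 4↦6, 5↦6, 6↦5]  zeros at y ∈ {3}
  x = 5: [0↦0, 1↦4, 2↦4, 3↦5, 4↦5, 5↦2, 6↦1]  zeros at y ∈ {0}
  x = 6: [0↦2, 1↦5, 2↦0, 3↦6, 4↦0, 5↦1, 6↦0]  zeros at y ∈ {2, 4, 6}
Collecting zeros: affine points = {(0, 2), (1, 3), (4, 3), (5, 0), (6, 2), (6, 4), (6, 6)}.
Total count |C(F_7)_aff| = 7.


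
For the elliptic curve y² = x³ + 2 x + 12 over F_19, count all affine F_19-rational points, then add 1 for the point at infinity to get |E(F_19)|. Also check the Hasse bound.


Affine points = {(2, 9), (2, 10), (3, 8), (3, 11), (10, 5), (10, 14), (11, 4), (11, 15), (12, 4), (12, 15), (15, 4), (15, 15), (16, 6), (16, 13), (17, 0), (18, 3), (18, 16)}; affine count = 17; |E(F_19)| = 18.

Discriminant check: Δ ∝ 4a³ + 27b² = 4·2³ + 27·12² = 4·8 + 27·144 ≡ 6 (mod 19). Nonzero ⇒ E is nonsingular.
For each x ∈ F_19, compute rhs = x³ + 2·x + 12 mod 19, then count y ∈ F_19 with y² ≡ rhs.
  x = 0: rhs = 12, matching y values: none (0 points).
  x = 1: rhs = 15, matching y values: none (0 points).
  x = 2: rhs = 5, matching y values: 9, 10 (2 points).
  x = 3: rhs = 7, matching y values: 8, 11 (2 points).
  x = 4: rhs = 8, matching y values: none (0 points).
  x = 5: rhs = 14, matching y values: none (0 points).
  x = 6: rhs = 12, matching y values: none (0 points).
  x = 7: rhs = 8, matching y values: none (0 points).
  x = 8: rhs = 8, matching y values: none (0 points).
  x = 9: rhs = 18, matching y values: none (0 points).
  x = 10: rhs = 6, matching y values: 5, 14 (2 points).
  x = 11: rhs = 16, matching y values: 4, 15 (2 points).
  x = 12: rhs = 16, matching y values: 4, 15 (2 points).
  x = 13: rhs = 12, matching y values: none (0 points).
  x = 14: rhs = 10, matching y values: none (0 points).
  x = 15: rhs = 16, matching y values: 4, 15 (2 points).
  x = 16: rhs = 17, matching y values: 6, 13 (2 points).
  x = 17: rhs = 0, matching y values: 0 (1 points).
  x = 18: rhs = 9, matching y values: 3, 16 (2 points).
Total affine count: 17.
Full point count |E(F_19)| = 17 + 1 = 18.
Hasse bound: |18 − (19+1)| = |-2| = 2 ≤ 2√19 ≈ 8.7178 ✓.


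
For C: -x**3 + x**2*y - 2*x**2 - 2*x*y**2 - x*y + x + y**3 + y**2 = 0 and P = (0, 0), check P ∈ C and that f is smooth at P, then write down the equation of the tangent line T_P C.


Tangent line at P: x = 0.

Step 1: f(0, 0) = 0, so P lies on C.
Step 2: partial derivatives
  f_x(x, y) = -3*x**2 + 2*x*y - 4*x - 2*y**2 - y + 1, f_y(x, y) = x**2 - 4*x*y - x + 3*y**2 + 2*y.
  f_x(P) = 1, f_y(P) = 0 (gradient nonzero, so P is smooth).
Step 3: tangent line at P: 1·(x − 0) + 0·(y − 0) = 0.
Expanding: x = 0.


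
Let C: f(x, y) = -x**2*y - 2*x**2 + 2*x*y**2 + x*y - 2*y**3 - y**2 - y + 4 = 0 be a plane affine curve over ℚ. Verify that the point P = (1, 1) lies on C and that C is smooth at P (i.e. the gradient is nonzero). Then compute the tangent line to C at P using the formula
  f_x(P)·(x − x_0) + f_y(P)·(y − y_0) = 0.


Tangent line at P: -3*x - 5*y + 8 = 0.

Step 1: f(1, 1) = 0, so P lies on C.
Step 2: partial derivatives
  f_x(x, y) = -2*x*y - 4*x + 2*y**2 + y, f_y(x, y) = -x**2 + 4*x*y + x - 6*y**2 - 2*y - 1.
  f_x(P) = -3, f_y(P) = -5 (gradient nonzero, so P is smooth).
Step 3: tangent line at P: -3·(x − 1) + -5·(y − 1) = 0.
Expanding: -3*x - 5*y + 8 = 0.


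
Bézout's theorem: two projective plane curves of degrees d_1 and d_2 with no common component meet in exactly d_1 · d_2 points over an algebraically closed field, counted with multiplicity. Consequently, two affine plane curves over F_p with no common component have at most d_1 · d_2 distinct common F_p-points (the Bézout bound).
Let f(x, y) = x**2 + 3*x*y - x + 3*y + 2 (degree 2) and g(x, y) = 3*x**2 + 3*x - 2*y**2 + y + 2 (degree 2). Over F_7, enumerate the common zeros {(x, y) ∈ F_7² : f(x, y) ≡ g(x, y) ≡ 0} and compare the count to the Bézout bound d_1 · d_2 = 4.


Common zeros: ∅; count = 0; Bézout bound = 4.

deg(f) = 2, deg(g) = 2, so Bézout bound = 4.
Scan x ∈ F_7. For each x, list the y ∈ F_7 with f(x, y) ≡ 0 and those with g(x, y) ≡ 0 (mod 7); the common zeros in that column are the intersection.
  x = 0: f ≡ 0 at y ∈ {4}; g ≡ 0 at y ∈ ∅; common: ∅.
  x = 1: f ≡ 0 at y ∈ {2}; g ≡ 0 at y ∈ {1, 3}; common: ∅.
  x = 2: f ≡ 0 at y ∈ {5}; g ≡ 0 at y ∈ {2}; common: ∅.
  x = 3: f ≡ 0 at y ∈ {4}; g ≡ 0 at y ∈ {5, 6}; common: ∅.
  x = 4: f ≡ 0 at y ∈ {0}; g ≡ 0 at y ∈ {2}; common: ∅.
  x = 5: f ≡ 0 at y ∈ {5}; g ≡ 0 at y ∈ {1, 3}; common: ∅.
  x = 6: f ≡ 0 at y ∈ ∅; g ≡ 0 at y ∈ ∅; common: ∅.
Collecting: common zeros = ∅, so the count is 0.
Comparison with the Bézout bound: 0 ≤ 4 = deg(f)·deg(g), as expected for curves with no common component (the affine F_7-count falls short of the bound because intersections may lie at infinity, over extension fields, or carry multiplicity).


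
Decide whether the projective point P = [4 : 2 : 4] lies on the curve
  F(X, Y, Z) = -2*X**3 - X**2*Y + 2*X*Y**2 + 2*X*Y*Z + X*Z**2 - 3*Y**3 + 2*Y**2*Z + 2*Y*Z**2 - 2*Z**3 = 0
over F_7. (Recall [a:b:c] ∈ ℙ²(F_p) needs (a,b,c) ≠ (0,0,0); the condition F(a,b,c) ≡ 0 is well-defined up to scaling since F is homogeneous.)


F(4,2,4) ≡ 0 (mod 7); P is on the curve.

Evaluate F(4, 2, 4) term-by-term (mod 7).
  -2*X**3 ↦ -2·64·1·1 = -128
  -X**2*Y ↦ -1·16·2·1 = -32
  2*X*Y**2 ↦ 2·4·4·1 = 32
  2*X*Y*Z ↦ 2·4·2·4 = 64
  X*Z**2 ↦ 1·4·1·16 = 64
  -3*Y**3 ↦ -3·1·8·1 = -24
  2*Y**2*Z ↦ 2·1·4·4 = 32
  2*Y*Z**2 ↦ 2·1·2·16 = 64
  -2*Z**3 ↦ -2·1·1·64 = -128
Sum: F(4, 2, 4) = (-128) + (-32) + (32) + (64) + (64) + (-24) + (32) + (64) + (-128) = -56.
Reducing mod 7: -56 ≡ 0 (mod 7).
Since F(a, b, c) ≡ 0 (mod 7), P lies on the curve.


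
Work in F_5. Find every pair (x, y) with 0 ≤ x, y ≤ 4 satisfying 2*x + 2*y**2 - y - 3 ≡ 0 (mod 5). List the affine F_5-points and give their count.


Affine F_5-points: {(0, 4), (1, 1), (1, 2), (4, 0), (4, 3)}; count = 5.

For each of the 25 pairs (x, y) ∈ F_5², evaluate f(x, y) mod 5. Record the zeros.
  x = 0: [0↦2, 1↦3, 2↦3, 3↦2, 4↦0]  zeros at y ∈ {4}
  x = 1: [0↦4, 1↦0, 2↦0, 3↦4, 4↦2]  zeros at y ∈ {1, 2}
  x = 2: [0↦1, 1↦2, 2↦2, 3↦1, 4↦4]  zeros at y ∈ ∅
  x = 3: [0↦3, 1↦4, 2↦4, 3↦3, 4↦1]  zeros at y ∈ ∅
  x = 4: [0↦0, 1↦1, 2↦1, 3↦0, 4↦3]  zeros at y ∈ {0, 3}
Collecting zeros: affine points = {(0, 4), (1, 1), (1, 2), (4, 0), (4, 3)}.
Total count |C(F_5)_aff| = 5.


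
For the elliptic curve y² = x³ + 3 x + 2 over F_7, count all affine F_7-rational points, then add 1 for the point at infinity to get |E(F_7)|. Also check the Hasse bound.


Affine points = {(0, 3), (0, 4), (2, 3), (2, 4), (4, 1), (4, 6), (5, 3), (5, 4)}; affine count = 8; |E(F_7)| = 9.

Discriminant check: Δ ∝ 4a³ + 27b² = 4·3³ + 27·2² = 4·27 + 27·4 ≡ 6 (mod 7). Nonzero ⇒ E is nonsingular.
For each x ∈ F_7, compute rhs = x³ + 3·x + 2 mod 7, then count y ∈ F_7 with y² ≡ rhs.
  x = 0: rhs = 2, matching y values: 3, 4 (2 points).
  x = 1: rhs = 6, matching y values: none (0 points).
  x = 2: rhs = 2, matching y values: 3, 4 (2 points).
  x = 3: rhs = 3, matching y values: none (0 points).
  x = 4: rhs = 1, matching y values: 1, 6 (2 points).
  x = 5: rhs = 2, matching y values: 3, 4 (2 points).
  x = 6: rhs = 5, matching y values: none (0 points).
Total affine count: 8.
Full point count |E(F_7)| = 8 + 1 = 9.
Hasse bound: |9 − (7+1)| = |1| = 1 ≤ 2√7 ≈ 5.2915 ✓.


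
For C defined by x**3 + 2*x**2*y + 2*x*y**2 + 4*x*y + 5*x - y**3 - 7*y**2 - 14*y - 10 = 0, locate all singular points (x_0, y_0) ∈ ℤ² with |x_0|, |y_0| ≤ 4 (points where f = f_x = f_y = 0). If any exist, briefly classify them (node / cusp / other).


Singular points: {(1, -2)}; classification: node.

Compute partial derivatives:
  f_x = 3*x**2 + 4*x*y + 2*y**2 + 4*y + 5.
  f_y = 2*x**2 + 4*x*y + 4*x - 3*y**2 - 14*y - 14.
Scan x_0 ∈ {−4, ..., 4}. For each x_0, f_y(x_0, y) is a polynomial in y; find its integer roots y ∈ {−4, ..., 4}, then test f_x and f at those candidates.
  x = -4: f_y(-4, y) = -3*y**2 - 30*y + 2; no integer root y with |y| ≤ 4.
  x = -3: f_y(-3, y) = -3*y**2 - 26*y - 8; no integer root y with |y| ≤ 4.
  x = -2: f_y(-2, y) = -3*y**2 - 22*y - 14; no integer root y with |y| ≤ 4.
  x = -1: f_y(-1, y) = -3*y**2 - 18*y - 16; no integer root y with |y| ≤ 4.
  x = 0: f_y(0, y) = -3*y**2 - 14*y - 14; no integer root y with |y| ≤ 4.
  x = 1: f_y(1, y) = -3*y**2 - 10*y - 8; vanishes at y ∈ {-2}. (1, -2): f_x = 0, f = 0 — SINGULAR.
  x = 2: f_y(2, y) = -3*y**2 - 6*y + 2; no integer root y with |y| ≤ 4.
  x = 3: f_y(3, y) = -3*y**2 - 2*y + 16; vanishes at y ∈ {2}. (3, 2): f_x = 72 ≠ 0.
  x = 4: f_y(4, y) = -3*y**2 + 2*y + 34; no integer root y with |y| ≤ 4.
Only singular point on the grid: (1, -2).
Classify: substitute x = 1 + u, y = -2 + v and expand: f = u**3 + 2*u**2*v - u**2 + 2*u*v**2 - v**3 + v**2.
No constant or linear terms (consistent with a singular point). Quadratic part: -u**2 + v**2. Cubic part: u**3 + 2*u**2*v + 2*u*v**2 - v**3.
The quadratic part v**2 - u**2 = (v − u)(v + u) splits into two distinct linear factors, so there are two distinct tangent lines y − -2 = ±(x − 1) — this is a node (ordinary double point).
Classification: node.


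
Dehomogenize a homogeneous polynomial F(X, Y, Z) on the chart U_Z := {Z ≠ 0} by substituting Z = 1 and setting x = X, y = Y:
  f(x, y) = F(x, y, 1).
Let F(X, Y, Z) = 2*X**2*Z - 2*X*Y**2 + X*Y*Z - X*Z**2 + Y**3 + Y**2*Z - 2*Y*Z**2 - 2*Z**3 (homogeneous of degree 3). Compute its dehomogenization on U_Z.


f(x, y) = 2*x**2 - 2*x*y**2 + x*y - x + y**3 + y**2 - 2*y - 2

On U_Z we set Z = 1. Each monomial c·X^i·Y^j·Z^k in F becomes c·x^i·y^j·1^k = c·x^i·y^j.
Substituting Z = 1: F(X, Y, 1) = 2*x**2 - 2*x*y**2 + x*y - x + y**3 + y**2 - 2*y - 2.
Note: deg(f) ≤ deg(F) = 3; strict inequality happens when F is divisible by Z (lost terms).


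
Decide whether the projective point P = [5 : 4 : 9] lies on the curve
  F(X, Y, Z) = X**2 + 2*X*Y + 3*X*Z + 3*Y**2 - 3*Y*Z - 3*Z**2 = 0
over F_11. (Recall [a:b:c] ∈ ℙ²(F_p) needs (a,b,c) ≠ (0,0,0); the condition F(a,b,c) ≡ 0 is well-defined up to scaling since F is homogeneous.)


F(5,4,9) ≡ 7 (mod 11); P is NOT on the curve.

Evaluate F(5, 4, 9) term-by-term (mod 11).
  X**2 ↦ 1·25·1·1 = 25
  2*X*Y ↦ 2·5·4·1 = 40
  3*X*Z ↦ 3·5·1·9 = 135
  3*Y**2 ↦ 3·1·16·1 = 48
  -3*Y*Z ↦ -3·1·4·9 = -108
  -3*Z**2 ↦ -3·1·1·81 = -243
Sum: F(5, 4, 9) = (25) + (40) + (135) + (48) + (-108) + (-243) = -103.
Reducing mod 11: -103 ≡ 7 (mod 11).
Since F(a, b, c) ≡ 7 ≠ 0 (mod 11), P does NOT lie on the curve.


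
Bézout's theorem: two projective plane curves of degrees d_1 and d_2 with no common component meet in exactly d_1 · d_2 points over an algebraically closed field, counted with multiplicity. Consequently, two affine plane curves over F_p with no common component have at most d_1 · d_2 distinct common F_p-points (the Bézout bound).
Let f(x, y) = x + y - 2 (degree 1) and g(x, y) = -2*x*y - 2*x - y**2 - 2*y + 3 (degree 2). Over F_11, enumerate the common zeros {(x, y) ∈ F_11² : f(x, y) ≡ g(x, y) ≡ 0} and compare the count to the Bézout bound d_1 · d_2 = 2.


Common zeros: {(4, 9), (7, 6)}; count = 2; Bézout bound = 2.

deg(f) = 1, deg(g) = 2, so Bézout bound = 2.
Scan x ∈ F_11. For each x, list the y ∈ F_11 with f(x, y) ≡ 0 and those with g(x, y) ≡ 0 (mod 11); the common zeros in that column are the intersection.
  x = 0: f ≡ 0 at y ∈ {2}; g ≡ 0 at y ∈ {1, 8}; common: ∅.
  x = 1: f ≡ 0 at y ∈ {1}; g ≡ 0 at y ∈ {2, 5}; common: ∅.
  x = 2: f ≡ 0 at y ∈ {0}; g ≡ 0 at y ∈ ∅; common: ∅.
  x = 3: f ≡ 0 at y ∈ {10}; g ≡ 0 at y ∈ ∅; common: ∅.
  x = 4: f ≡ 0 at y ∈ {9}; g ≡ 0 at y ∈ {3, 9}; common: {9}.
  x = 5: f ≡ 0 at y ∈ {8}; g ≡ 0 at y ∈ ∅; common: ∅.
  x = 6: f ≡ 0 at y ∈ {7}; g ≡ 0 at y ∈ ∅; common: ∅.
  x = 7: f ≡ 0 at y ∈ {6}; g ≡ 0 at y ∈ {0, 6}; common: {6}.
  x = 8: f ≡ 0 at y ∈ {5}; g ≡ 0 at y ∈ ∅; common: ∅.
  x = 9: f ≡ 0 at y ∈ {4}; g ≡ 0 at y ∈ ∅; common: ∅.
  x = 10: f ≡ 0 at y ∈ {3}; g ≡ 0 at y ∈ {4, 7}; common: ∅.
Collecting: common zeros = {(4, 9), (7, 6)}, so the count is 2.
Comparison with the Bézout bound: 2 ≤ 2 = deg(f)·deg(g), as expected for curves with no common component (the bound is attained).


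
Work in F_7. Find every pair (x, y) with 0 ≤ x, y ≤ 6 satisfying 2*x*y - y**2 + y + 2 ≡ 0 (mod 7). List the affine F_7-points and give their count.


Affine F_7-points: {(0, 2), (0, 6), (3, 3), (3, 4), (6, 1), (6, 5)}; count = 6.

For each of the 49 pairs (x, y) ∈ F_7², evaluate f(x, y) mod 7. Record the zeros.
  x = 0: [0↦2, 1↦2, 2↦0, 3↦3, 4↦4, 5↦3, 6↦0]  zeros at y ∈ {2, 6}
  x = 1: [0↦2, 1↦4, 2↦4, 3↦2, 4↦5, 5↦6, 6↦5]  zeros at y ∈ ∅
  x = 2: [0↦2, 1↦6, 2↦1, 3↦1, 4↦6, 5↦2, 6↦3]  zeros at y ∈ ∅
  x = 3: [0↦2, 1↦1, 2↦5, 3↦0, 4↦0, 5↦5, 6↦1]  zeros at y ∈ {3, 4}
  x = 4: [0↦2, 1↦3, 2↦2, 3↦6, 4↦1, 5↦1, 6↦6]  zeros at y ∈ ∅
  x = 5: [0↦2, 1↦5, 2↦6, 3↦5, 4↦2, 5↦4, 6↦4]  zeros at y ∈ ∅
  x = 6: [0↦2, 1↦0, 2↦3, 3↦4, 4↦3, 5↦0, 6↦2]  zeros at y ∈ {1, 5}
Collecting zeros: affine points = {(0, 2), (0, 6), (3, 3), (3, 4), (6, 1), (6, 5)}.
Total count |C(F_7)_aff| = 6.


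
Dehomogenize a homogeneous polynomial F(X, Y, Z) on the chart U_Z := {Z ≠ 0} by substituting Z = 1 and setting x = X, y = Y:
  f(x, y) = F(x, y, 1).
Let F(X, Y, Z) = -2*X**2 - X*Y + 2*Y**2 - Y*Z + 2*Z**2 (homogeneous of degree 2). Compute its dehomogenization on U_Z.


f(x, y) = -2*x**2 - x*y + 2*y**2 - y + 2

On U_Z we set Z = 1. Each monomial c·X^i·Y^j·Z^k in F becomes c·x^i·y^j·1^k = c·x^i·y^j.
Substituting Z = 1: F(X, Y, 1) = -2*x**2 - x*y + 2*y**2 - y + 2.
Note: deg(f) ≤ deg(F) = 2; strict inequality happens when F is divisible by Z (lost terms).


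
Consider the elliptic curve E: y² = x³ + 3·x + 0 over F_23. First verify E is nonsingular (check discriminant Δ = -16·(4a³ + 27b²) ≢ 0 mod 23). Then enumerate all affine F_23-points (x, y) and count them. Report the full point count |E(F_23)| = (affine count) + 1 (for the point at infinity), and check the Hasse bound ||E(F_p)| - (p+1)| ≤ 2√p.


Affine points = {(0, 0), (1, 2), (1, 21), (3, 6), (3, 17), (5, 5), (5, 18), (6, 2), (6, 21), (10, 8), (10, 15), (12, 4), (12, 19), (14, 7), (14, 16), (15, 4), (15, 19), (16, 2), (16, 21), (19, 4), (19, 19), (21, 3), (21, 20)}; affine count = 23; |E(F_23)| = 24.

Discriminant check: Δ ∝ 4a³ + 27b² = 4·3³ + 27·0² = 4·27 + 27·0 ≡ 16 (mod 23). Nonzero ⇒ E is nonsingular.
For each x ∈ F_23, compute rhs = x³ + 3·x + 0 mod 23, then count y ∈ F_23 with y² ≡ rhs.
  x = 0: rhs = 0, matching y values: 0 (1 points).
  x = 1: rhs = 4, matching y values: 2, 21 (2 points).
  x = 2: rhs = 14, matching y values: none (0 points).
  x = 3: rhs = 13, matching y values: 6, 17 (2 points).
  x = 4: rhs = 7, matching y values: none (0 points).
  x = 5: rhs = 2, matching y values: 5, 18 (2 points).
  x = 6: rhs = 4, matching y values: 2, 21 (2 points).
  x = 7: rhs = 19, matching y values: none (0 points).
  x = 8: rhs = 7, matching y values: none (0 points).
  x = 9: rhs = 20, matching y values: none (0 points).
  x = 10: rhs = 18, matching y values: 8, 15 (2 points).
  x = 11: rhs = 7, matching y values: none (0 points).
  x = 12: rhs = 16, matching y values: 4, 19 (2 points).
  x = 13: rhs = 5, matching y values: none (0 points).
  x = 14: rhs = 3, matching y values: 7, 16 (2 points).
  x = 15: rhs = 16, matching y values: 4, 19 (2 points).
  x = 16: rhs = 4, matching y values: 2, 21 (2 points).
  x = 17: rhs = 19, matching y values: none (0 points).
  x = 18: rhs = 21, matching y values: none (0 points).
  x = 19: rhs = 16, matching y values: 4, 19 (2 points).
  x = 20: rhs = 10, matching y values: none (0 points).
  x = 21: rhs = 9, matching y values: 3, 20 (2 points).
  x = 22: rhs = 19, matching y values: none (0 points).
Total affine count: 23.
Full point count |E(F_23)| = 23 + 1 = 24.
Hasse bound: |24 − (23+1)| = |0| = 0 ≤ 2√23 ≈ 9.5917 ✓.


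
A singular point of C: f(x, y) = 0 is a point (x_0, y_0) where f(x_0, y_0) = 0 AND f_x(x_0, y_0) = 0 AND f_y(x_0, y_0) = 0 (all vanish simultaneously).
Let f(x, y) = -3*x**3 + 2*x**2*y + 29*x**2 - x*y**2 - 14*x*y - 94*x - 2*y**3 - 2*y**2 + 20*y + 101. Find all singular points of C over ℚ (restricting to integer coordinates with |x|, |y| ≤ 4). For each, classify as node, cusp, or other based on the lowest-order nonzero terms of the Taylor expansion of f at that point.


Singular points: {(3, -1)}; classification: cusp.

Compute partial derivatives:
  f_x = -9*x**2 + 4*x*y + 58*x - y**2 - 14*y - 94.
  f_y = 2*x**2 - 2*x*y - 14*x - 6*y**2 - 4*y + 20.
Scan x_0 ∈ {−4, ..., 4}. For each x_0, f_y(x_0, y) is a polynomial in y; find its integer roots y ∈ {−4, ..., 4}, then test f_x and f at those candidates.
  x = -4: f_y(-4, y) = -6*y**2 + 4*y + 108; no integer root y with |y| ≤ 4.
  x = -3: f_y(-3, y) = -6*y**2 + 2*y + 80; no integer root y with |y| ≤ 4.
  x = -2: f_y(-2, y) = 56 - 6*y**2; no integer root y with |y| ≤ 4.
  x = -1: f_y(-1, y) = -6*y**2 - 2*y + 36; no integer root y with |y| ≤ 4.
  x = 0: f_y(0, y) = -6*y**2 - 4*y + 20; no integer root y with |y| ≤ 4.
  x = 1: f_y(1, y) = -6*y**2 - 6*y + 8; no integer root y with |y| ≤ 4.
  x = 2: f_y(2, y) = -6*y**2 - 8*y; vanishes at y ∈ {0}. (2, 0): f_x = -14 ≠ 0.
  x = 3: f_y(3, y) = -6*y**2 - 10*y - 4; vanishes at y ∈ {-1}. (3, -1): f_x = 0, f = 0 — SINGULAR.
  x = 4: f_y(4, y) = -6*y**2 - 12*y - 4; no integer root y with |y| ≤ 4.
Only singular point on the grid: (3, -1).
Classify: substitute x = 3 + u, y = -1 + v and expand: f = -3*u**3 + 2*u**2*v - u*v**2 - 2*v**3 + v**2.
No constant or linear terms (consistent with a singular point). Quadratic part: v**2. Cubic part: -3*u**3 + 2*u**2*v - u*v**2 - 2*v**3.
The quadratic part v**2 is a perfect square, so there is a single (double) tangent line v = 0, i.e. y = -1. Restricting the cubic part to that line (v = 0) leaves -3*u**3 ≠ 0, so f is not divisible by v and the branch is v² ≈ 3*u**3 to lowest order — this is a cusp.
Classification: cusp.


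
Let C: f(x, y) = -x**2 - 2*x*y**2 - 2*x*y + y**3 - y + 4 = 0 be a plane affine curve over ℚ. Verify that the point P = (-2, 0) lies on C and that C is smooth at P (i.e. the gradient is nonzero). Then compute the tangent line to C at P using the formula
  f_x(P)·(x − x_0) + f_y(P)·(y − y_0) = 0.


Tangent line at P: 4*x + 3*y + 8 = 0.

Step 1: f(-2, 0) = 0, so P lies on C.
Step 2: partial derivatives
  f_x(x, y) = -2*x - 2*y**2 - 2*y, f_y(x, y) = -4*x*y - 2*x + 3*y**2 - 1.
  f_x(P) = 4, f_y(P) = 3 (gradient nonzero, so P is smooth).
Step 3: tangent line at P: 4·(x − -2) + 3·(y − 0) = 0.
Expanding: 4*x + 3*y + 8 = 0.
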